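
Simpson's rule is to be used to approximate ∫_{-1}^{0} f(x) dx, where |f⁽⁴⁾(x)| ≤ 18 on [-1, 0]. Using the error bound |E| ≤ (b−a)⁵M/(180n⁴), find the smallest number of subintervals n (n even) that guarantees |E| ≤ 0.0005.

4

Need 18/(180n⁴) ≤ 0.0005.
n⁴ ≥ 18/(180·0.0005) = 200 ⇒ n ≥ 3.7606, so the smallest even n is 4. (n must be even for Simpson's rule.)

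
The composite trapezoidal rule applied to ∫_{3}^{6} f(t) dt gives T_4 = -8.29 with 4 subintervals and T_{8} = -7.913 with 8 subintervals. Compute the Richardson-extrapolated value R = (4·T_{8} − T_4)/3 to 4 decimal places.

R = (4·T_{8} − T_4) / 3 = (4·(-7.913) − (-8.29))/3 = (-23.362)/3 = -7.7873.

-7.7873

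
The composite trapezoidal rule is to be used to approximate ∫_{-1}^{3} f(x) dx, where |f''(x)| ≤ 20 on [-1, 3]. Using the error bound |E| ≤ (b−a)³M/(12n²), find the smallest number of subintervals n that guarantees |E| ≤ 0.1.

Need 1280/(12n²) ≤ 0.1.
n² ≥ 1280/(12·0.1) = 1066.67 ⇒ n ≥ 32.6599, so the smallest n is 33.

33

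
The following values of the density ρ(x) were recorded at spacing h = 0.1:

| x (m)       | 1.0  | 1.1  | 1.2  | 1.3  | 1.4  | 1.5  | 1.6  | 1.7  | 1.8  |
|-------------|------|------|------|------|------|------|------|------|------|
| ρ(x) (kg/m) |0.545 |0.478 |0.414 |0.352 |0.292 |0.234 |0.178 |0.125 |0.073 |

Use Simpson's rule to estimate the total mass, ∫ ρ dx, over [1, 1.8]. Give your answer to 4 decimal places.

h = 0.1, n = 8.
(h/3)·[y₀ + 4y₁ + 2y₂ + 4y₃ + 2y₄ + 4y₅ + 2y₆ + 4y₇ + y₈] = 0.033333·(7.142) = 0.2381.

0.2381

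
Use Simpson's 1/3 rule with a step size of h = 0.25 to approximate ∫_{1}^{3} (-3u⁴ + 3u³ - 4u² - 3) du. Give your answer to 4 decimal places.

h = (3 − 1)/8 = 0.25.
Nodes u₀,…,u₈ = 1, 1.25, 1.5, 1.75, 2, 2.25, 2.5, 2.75, 3.
f(u) = -3u⁴ + 3u³ - 4u² - 3: f₀=-7, f₁=-10.71484375, f₂=-17.0625, f₃=-27.30859375, f₄=-43, f₅=-65.96484375, f₆=-98.3125, f₇=-142.43359375, f₈=-201.
(h/3)·[f₀ + 4f₁ + 2f₂ + 4f₃ + 2f₄ + 4f₅ + 2f₆ + 4f₇ + f₈] = 0.083333·(-1510.4375) = -125.8698.

-125.8698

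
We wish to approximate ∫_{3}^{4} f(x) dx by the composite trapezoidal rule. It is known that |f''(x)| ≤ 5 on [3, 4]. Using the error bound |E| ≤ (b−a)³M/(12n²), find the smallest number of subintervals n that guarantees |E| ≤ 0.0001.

Need 5/(12n²) ≤ 0.0001.
n² ≥ 5/(12·0.0001) = 4166.67 ⇒ n ≥ 64.5497, so the smallest n is 65.

65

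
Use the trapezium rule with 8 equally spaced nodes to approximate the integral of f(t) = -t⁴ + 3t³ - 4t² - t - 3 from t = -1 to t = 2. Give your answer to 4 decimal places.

-18.3517

h = (2 − (-1))/7 = 0.428571.
Nodes t₀,…,t₇ = -1, -0.571429, -0.142857, 0.285714, 0.714286, 1.142857, 1.571429, 2.
f(t) = -t⁴ + 3t³ - 4t² - t - 3: f₀=-10, f₁=-4.401083, f₂=-2.947938, f₃=-3.548938, f₄=-4.922116, f₅=-6.595169, f₆=-8.905456, f₇=-13.
(h/2)·[f₀ + 2f₁ + 2f₂ + 2f₃ + 2f₄ + 2f₅ + 2f₆ + f₇] = 0.214286·(-85.641399) = -18.3517.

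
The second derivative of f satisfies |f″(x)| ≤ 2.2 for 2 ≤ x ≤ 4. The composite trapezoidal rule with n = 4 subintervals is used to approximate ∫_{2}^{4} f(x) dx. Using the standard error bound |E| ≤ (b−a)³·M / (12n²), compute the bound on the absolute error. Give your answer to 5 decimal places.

0.09167

|E| ≤ (2)³·2.2 / (12·4²) = 17.6/192 = 0.09167.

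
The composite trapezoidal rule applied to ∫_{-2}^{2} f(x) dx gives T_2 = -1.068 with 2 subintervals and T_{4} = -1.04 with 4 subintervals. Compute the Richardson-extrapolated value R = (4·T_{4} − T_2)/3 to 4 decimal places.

R = (4·T_{4} − T_2) / 3 = (4·(-1.04) − (-1.068))/3 = (-3.092)/3 = -1.0307.

-1.0307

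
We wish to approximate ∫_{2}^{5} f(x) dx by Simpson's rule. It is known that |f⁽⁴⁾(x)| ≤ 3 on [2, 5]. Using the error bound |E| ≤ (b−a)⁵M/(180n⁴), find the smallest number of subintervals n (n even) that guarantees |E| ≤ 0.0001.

Need 729/(180n⁴) ≤ 0.0001.
n⁴ ≥ 729/(180·0.0001) = 40500 ⇒ n ≥ 14.1861, so the smallest even n is 16. (n must be even for Simpson's rule.)

16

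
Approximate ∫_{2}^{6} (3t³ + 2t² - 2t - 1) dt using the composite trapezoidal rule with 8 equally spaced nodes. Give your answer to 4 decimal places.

1070.9388

h = (6 − 2)/7 = 0.571429.
Nodes t₀,…,t₇ = 2, 2.571429, 3.142857, 3.714286, 4.285714, 4.857143, 5.428571, 6.
f(t) = 3t³ + 2t² - 2t - 1: f₀=27, f₁=58.090379, f₂=105.600583, f₃=172.889213, f₄=263.314869, f₅=380.236152, f₆=527.011662, f₇=707.
(h/2)·[f₀ + 2f₁ + 2f₂ + 2f₃ + 2f₄ + 2f₅ + 2f₆ + f₇] = 0.285714·(3748.285714) = 1070.9388.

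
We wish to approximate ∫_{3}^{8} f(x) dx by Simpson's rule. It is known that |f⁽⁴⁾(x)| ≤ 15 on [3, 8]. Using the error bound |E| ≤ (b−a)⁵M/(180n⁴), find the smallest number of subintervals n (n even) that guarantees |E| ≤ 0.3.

Need 46875/(180n⁴) ≤ 0.3.
n⁴ ≥ 46875/(180·0.3) = 868.056 ⇒ n ≥ 5.4280, so the smallest even n is 6. (n must be even for Simpson's rule.)

6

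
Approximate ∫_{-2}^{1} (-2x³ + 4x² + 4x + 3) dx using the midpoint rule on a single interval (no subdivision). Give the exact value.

M = (b−a)·f(-0.5) = 3·(2.25) = 6.75.

6.75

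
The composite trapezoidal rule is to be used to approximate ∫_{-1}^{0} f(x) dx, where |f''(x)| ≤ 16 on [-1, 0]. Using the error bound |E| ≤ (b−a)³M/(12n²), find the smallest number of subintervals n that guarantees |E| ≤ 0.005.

Need 16/(12n²) ≤ 0.005.
n² ≥ 16/(12·0.005) = 266.667 ⇒ n ≥ 16.3299, so the smallest n is 17.

17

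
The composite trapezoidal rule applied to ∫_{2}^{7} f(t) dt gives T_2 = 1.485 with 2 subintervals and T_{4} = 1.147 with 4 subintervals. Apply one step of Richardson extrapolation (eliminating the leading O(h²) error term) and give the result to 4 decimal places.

1.0343

R = (4·T_{4} − T_2) / 3 = (4·1.147 − 1.485)/3 = (3.103)/3 = 1.0343.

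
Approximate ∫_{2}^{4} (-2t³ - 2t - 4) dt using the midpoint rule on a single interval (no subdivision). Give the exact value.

-128

M = (b−a)·f(3) = 2·(-64) = -128.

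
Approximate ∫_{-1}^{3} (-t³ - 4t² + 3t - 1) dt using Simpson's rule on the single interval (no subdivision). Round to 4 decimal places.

S = (b−a)/6 · [f(-1) + 4f(1) + f(3)] = 0.666667·[(-7) + 4·(-3) + (-55)] = -49.3333.

-49.3333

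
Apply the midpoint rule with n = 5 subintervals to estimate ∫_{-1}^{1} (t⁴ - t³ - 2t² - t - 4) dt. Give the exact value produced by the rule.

-8.93184

h = (1 − (-1))/5 = 0.4.
Midpoints m₁,…,m₅ = -0.8, -0.4, 0, 0.4, 0.8.
f(m₁)=-3.5584, f(m₂)=-3.8304, f(m₃)=-4, f(m₄)=-4.7584, f(m₅)=-6.1824.
h·[f(m₁) + f(m₂) + f(m₃) + f(m₄) + f(m₅)] = 0.4·(-22.3296) = -8.93184.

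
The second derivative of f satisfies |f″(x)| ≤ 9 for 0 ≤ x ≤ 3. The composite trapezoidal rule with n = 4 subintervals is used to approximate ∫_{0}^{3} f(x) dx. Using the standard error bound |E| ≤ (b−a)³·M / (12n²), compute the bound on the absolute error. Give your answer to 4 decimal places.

1.2656

|E| ≤ (3)³·9 / (12·4²) = 243/192 = 1.2656.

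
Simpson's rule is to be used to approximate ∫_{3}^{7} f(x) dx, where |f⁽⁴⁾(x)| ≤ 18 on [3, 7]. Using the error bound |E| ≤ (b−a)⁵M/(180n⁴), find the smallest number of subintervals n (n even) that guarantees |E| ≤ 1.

4

Need 18432/(180n⁴) ≤ 1.
n⁴ ≥ 18432/(180·1) = 102.4 ⇒ n ≥ 3.1811, so the smallest even n is 4. (n must be even for Simpson's rule.)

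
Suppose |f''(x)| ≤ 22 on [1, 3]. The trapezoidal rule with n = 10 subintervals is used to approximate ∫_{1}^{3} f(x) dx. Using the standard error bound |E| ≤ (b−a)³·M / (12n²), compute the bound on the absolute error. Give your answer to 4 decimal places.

0.1467

|E| ≤ (2)³·22 / (12·10²) = 176/1200 = 0.1467.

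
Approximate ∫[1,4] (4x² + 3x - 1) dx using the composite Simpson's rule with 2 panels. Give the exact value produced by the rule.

103.5

h = (4 − 1)/2 = 1.5.
Nodes x₀,…,x₂ = 1, 2.5, 4.
f(x) = 4x² + 3x - 1: f₀=6, f₁=31.5, f₂=75.
(h/3)·[f₀ + 4f₁ + f₂] = 0.5·(207) = 103.5.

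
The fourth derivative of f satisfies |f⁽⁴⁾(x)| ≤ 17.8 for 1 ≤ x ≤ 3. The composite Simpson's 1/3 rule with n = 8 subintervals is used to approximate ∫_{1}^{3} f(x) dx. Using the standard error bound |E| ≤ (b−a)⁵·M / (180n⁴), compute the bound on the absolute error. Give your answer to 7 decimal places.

0.0007726

|E| ≤ (2)⁵·17.8 / (180·8⁴) = 569.6/737280 = 0.0007726.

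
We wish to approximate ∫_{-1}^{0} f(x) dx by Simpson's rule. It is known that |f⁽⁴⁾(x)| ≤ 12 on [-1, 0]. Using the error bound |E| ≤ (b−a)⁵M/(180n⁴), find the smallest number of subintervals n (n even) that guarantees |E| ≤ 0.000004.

12

Need 12/(180n⁴) ≤ 0.000004.
n⁴ ≥ 12/(180·0.000004) = 16666.7 ⇒ n ≥ 11.3622, so the smallest even n is 12. (n must be even for Simpson's rule.)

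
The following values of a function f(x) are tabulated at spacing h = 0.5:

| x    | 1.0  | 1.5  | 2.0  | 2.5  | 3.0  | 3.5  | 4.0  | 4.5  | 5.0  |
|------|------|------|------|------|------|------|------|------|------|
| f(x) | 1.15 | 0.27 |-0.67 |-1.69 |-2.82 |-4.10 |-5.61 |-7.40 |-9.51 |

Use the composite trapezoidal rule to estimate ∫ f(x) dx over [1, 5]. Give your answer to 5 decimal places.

-13.10000

h = 0.5, n = 8.
(h/2)·[y₀ + 2y₁ + 2y₂ + 2y₃ + 2y₄ + 2y₅ + 2y₆ + 2y₇ + y₈] = 0.25·(-52.40) = -13.10000.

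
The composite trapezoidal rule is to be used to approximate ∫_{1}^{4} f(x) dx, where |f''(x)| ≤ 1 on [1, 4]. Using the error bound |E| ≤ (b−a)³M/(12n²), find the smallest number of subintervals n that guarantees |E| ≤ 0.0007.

57

Need 27/(12n²) ≤ 0.0007.
n² ≥ 27/(12·0.0007) = 3214.29 ⇒ n ≥ 56.6947, so the smallest n is 57.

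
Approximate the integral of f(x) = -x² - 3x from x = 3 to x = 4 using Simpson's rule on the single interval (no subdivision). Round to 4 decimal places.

S = (b−a)/6 · [f(3) + 4f(3.5) + f(4)] = 0.166667·[(-18) + 4·(-22.75) + (-28)] = -22.8333.

-22.8333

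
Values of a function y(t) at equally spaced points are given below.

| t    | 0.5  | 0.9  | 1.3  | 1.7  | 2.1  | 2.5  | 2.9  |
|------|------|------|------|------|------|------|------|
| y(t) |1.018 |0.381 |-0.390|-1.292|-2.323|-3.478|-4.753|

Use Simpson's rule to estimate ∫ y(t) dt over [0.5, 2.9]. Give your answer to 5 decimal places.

h = 0.4, n = 6.
(h/3)·[y₀ + 4y₁ + 2y₂ + 4y₃ + 2y₄ + 4y₅ + y₆] = 0.133333·(-26.717) = -3.56227.

-3.56227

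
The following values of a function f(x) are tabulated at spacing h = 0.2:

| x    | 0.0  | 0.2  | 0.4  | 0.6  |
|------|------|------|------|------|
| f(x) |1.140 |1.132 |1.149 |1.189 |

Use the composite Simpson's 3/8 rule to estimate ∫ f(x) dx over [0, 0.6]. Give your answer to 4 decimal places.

0.6879

h = 0.2, n = 3.
(3h/8)·[y₀ + 3y₁ + 3y₂ + y₃] = 0.075·(9.172) = 0.6879.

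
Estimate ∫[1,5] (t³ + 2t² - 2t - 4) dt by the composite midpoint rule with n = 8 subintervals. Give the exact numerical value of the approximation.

h = (5 − 1)/8 = 0.5.
Midpoints m₁,…,m₈ = 1.25, 1.75, 2.25, 2.75, 3.25, 3.75, 4.25, 4.75.
f(m₁)=-1.421875, f(m₂)=3.984375, f(m₃)=13.015625, f(m₄)=26.421875, f(m₅)=44.953125, f(m₆)=69.359375, f(m₇)=100.390625, f(m₈)=138.796875.
h·[f(m₁) + f(m₂) + f(m₃) + f(m₄) + f(m₅) + f(m₆) + f(m₇) + f(m₈)] = 0.5·(395.5) = 197.75.

197.75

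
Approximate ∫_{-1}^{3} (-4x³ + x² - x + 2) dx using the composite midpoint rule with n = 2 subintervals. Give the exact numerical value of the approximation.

-52

h = (3 − (-1))/2 = 2.
Midpoints m₁,…,m₂ = 0, 2.
f(m₁)=2, f(m₂)=-28.
h·[f(m₁) + f(m₂)] = 2·(-26) = -52.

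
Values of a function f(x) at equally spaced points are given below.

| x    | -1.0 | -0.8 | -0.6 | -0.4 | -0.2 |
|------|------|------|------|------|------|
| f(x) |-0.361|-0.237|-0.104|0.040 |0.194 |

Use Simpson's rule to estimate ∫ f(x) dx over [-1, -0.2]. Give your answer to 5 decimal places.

-0.07753

h = 0.2, n = 4.
(h/3)·[y₀ + 4y₁ + 2y₂ + 4y₃ + y₄] = 0.066667·(-1.163) = -0.07753.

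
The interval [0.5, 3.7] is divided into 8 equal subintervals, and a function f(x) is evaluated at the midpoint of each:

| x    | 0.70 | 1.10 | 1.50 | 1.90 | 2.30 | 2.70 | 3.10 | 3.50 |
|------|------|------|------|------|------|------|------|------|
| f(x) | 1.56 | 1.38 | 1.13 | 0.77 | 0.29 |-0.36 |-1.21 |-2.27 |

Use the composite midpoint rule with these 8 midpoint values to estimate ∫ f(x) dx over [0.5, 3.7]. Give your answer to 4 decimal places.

0.5160

h = 0.4, n = 8.
h·[y(m₁) + y(m₂) + y(m₃) + y(m₄) + y(m₅) + y(m₆) + y(m₇) + y(m₈)] = 0.4·(1.29) = 0.5160.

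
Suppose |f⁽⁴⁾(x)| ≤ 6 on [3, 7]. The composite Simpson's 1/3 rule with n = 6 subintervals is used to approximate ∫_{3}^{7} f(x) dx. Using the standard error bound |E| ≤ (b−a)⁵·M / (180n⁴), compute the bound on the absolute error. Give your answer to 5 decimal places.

|E| ≤ (4)⁵·6 / (180·6⁴) = 6144/233280 = 0.02634.

0.02634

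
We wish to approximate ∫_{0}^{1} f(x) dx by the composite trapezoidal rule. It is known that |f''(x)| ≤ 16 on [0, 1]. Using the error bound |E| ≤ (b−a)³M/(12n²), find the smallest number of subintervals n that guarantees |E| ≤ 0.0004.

Need 16/(12n²) ≤ 0.0004.
n² ≥ 16/(12·0.0004) = 3333.33 ⇒ n ≥ 57.7350, so the smallest n is 58.

58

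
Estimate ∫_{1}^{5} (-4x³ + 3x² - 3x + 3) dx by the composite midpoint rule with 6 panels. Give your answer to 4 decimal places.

-519.1111

h = (5 − 1)/6 = 0.666667.
Midpoints m₁,…,m₆ = 1.333333, 2, 2.666667, 3.333333, 4, 4.666667.
f(m₁)=-5.148148, f(m₂)=-23, f(m₃)=-59.518519, f(m₄)=-121.814815, f(m₅)=-217, f(m₆)=-352.185185.
h·[f(m₁) + f(m₂) + f(m₃) + f(m₄) + f(m₅) + f(m₆)] = 0.666667·(-778.666667) = -519.1111.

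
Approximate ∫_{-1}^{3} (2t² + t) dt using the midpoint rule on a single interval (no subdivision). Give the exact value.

M = (b−a)·f(1) = 4·(3) = 12.

12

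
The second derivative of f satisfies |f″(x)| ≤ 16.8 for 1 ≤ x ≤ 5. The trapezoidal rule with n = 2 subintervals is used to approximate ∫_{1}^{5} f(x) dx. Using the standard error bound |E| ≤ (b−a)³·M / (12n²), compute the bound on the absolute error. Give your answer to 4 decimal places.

22.4000

|E| ≤ (4)³·16.8 / (12·2²) = 1075.2/48 = 22.4000.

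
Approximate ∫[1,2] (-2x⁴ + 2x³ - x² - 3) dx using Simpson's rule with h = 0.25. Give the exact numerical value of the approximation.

-10.234375

h = (2 − 1)/4 = 0.25.
Nodes x₀,…,x₄ = 1, 1.25, 1.5, 1.75, 2.
f(x) = -2x⁴ + 2x³ - x² - 3: f₀=-4, f₁=-5.5390625, f₂=-8.625, f₃=-14.1015625, f₄=-23.
(h/3)·[f₀ + 4f₁ + 2f₂ + 4f₃ + f₄] = 0.083333·(-122.8125) = -10.234375.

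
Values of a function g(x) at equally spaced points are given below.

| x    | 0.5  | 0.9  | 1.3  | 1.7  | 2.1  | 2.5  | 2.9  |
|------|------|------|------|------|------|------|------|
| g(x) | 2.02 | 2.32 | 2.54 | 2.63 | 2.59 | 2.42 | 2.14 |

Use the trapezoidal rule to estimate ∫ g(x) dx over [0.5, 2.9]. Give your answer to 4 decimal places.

5.8320

h = 0.4, n = 6.
(h/2)·[y₀ + 2y₁ + 2y₂ + 2y₃ + 2y₄ + 2y₅ + y₆] = 0.2·(29.16) = 5.8320.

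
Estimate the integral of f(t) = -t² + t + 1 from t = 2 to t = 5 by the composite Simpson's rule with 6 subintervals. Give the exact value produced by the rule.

h = (5 − 2)/6 = 0.5.
Nodes t₀,…,t₆ = 2, 2.5, 3, 3.5, 4, 4.5, 5.
f(t) = -t² + t + 1: f₀=-1, f₁=-2.75, f₂=-5, f₃=-7.75, f₄=-11, f₅=-14.75, f₆=-19.
(h/3)·[f₀ + 4f₁ + 2f₂ + 4f₃ + 2f₄ + 4f₅ + f₆] = 0.166667·(-153) = -25.5.

-25.5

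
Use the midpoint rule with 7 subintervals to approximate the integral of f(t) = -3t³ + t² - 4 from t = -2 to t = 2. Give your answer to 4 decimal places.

-10.7755

h = (2 − (-2))/7 = 0.571429.
Midpoints m₁,…,m₇ = -1.714286, -1.142857, -0.571429, 0, 0.571429, 1.142857, 1.714286.
f(m₁)=14.052478, f(m₂)=1.784257, f(m₃)=-3.113703, f(m₄)=-4, f(m₅)=-4.233236, f(m₆)=-7.172012, f(m₇)=-16.174927.
h·[f(m₁) + f(m₂) + f(m₃) + f(m₄) + f(m₅) + f(m₆) + f(m₇)] = 0.571429·(-18.857143) = -10.7755.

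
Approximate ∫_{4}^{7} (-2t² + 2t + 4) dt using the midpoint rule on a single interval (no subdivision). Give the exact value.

-136.5

M = (b−a)·f(5.5) = 3·(-45.5) = -136.5.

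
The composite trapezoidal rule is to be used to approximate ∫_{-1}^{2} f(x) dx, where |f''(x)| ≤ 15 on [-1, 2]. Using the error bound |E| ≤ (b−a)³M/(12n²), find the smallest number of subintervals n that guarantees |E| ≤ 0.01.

Need 405/(12n²) ≤ 0.01.
n² ≥ 405/(12·0.01) = 3375 ⇒ n ≥ 58.0948, so the smallest n is 59.

59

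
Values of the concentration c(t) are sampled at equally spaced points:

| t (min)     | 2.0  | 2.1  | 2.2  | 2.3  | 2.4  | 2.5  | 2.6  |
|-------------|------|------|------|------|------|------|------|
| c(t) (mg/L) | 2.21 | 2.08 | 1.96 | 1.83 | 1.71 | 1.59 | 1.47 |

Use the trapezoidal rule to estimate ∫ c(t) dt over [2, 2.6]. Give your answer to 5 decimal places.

1.10100

h = 0.1, n = 6.
(h/2)·[y₀ + 2y₁ + 2y₂ + 2y₃ + 2y₄ + 2y₅ + y₆] = 0.05·(22.02) = 1.10100.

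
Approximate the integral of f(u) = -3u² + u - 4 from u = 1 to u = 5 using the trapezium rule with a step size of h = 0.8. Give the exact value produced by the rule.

-129.28

h = (5 − 1)/5 = 0.8.
Nodes u₀,…,u₅ = 1, 1.8, 2.6, 3.4, 4.2, 5.
f(u) = -3u² + u - 4: f₀=-6, f₁=-11.92, f₂=-21.68, f₃=-35.28, f₄=-52.72, f₅=-74.
(h/2)·[f₀ + 2f₁ + 2f₂ + 2f₃ + 2f₄ + f₅] = 0.4·(-323.2) = -129.28.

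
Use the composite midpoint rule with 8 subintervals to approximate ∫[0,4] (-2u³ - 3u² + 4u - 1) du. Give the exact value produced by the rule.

h = (4 − 0)/8 = 0.5.
Midpoints m₁,…,m₈ = 0.25, 0.75, 1.25, 1.75, 2.25, 2.75, 3.25, 3.75.
f(m₁)=-0.21875, f(m₂)=-0.53125, f(m₃)=-4.59375, f(m₄)=-13.90625, f(m₅)=-29.96875, f(m₆)=-54.28125, f(m₇)=-88.34375, f(m₈)=-133.65625.
h·[f(m₁) + f(m₂) + f(m₃) + f(m₄) + f(m₅) + f(m₆) + f(m₇) + f(m₈)] = 0.5·(-325.5) = -162.75.

-162.75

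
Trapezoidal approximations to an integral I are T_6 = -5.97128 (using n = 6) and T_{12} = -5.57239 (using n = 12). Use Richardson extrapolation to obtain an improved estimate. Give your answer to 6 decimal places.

-5.439427

R = (4·T_{12} − T_6) / 3 = (4·(-5.57239) − (-5.97128))/3 = (-16.31828)/3 = -5.439427.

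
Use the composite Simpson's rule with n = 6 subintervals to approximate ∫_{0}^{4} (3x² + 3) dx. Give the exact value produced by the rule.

76

h = (4 − 0)/6 = 0.666667.
Nodes x₀,…,x₆ = 0, 0.666667, 1.333333, 2, 2.666667, 3.333333, 4.
f(x) = 3x² + 3: f₀=3, f₁=4.333333, f₂=8.333333, f₃=15, f₄=24.333333, f₅=36.333333, f₆=51.
(h/3)·[f₀ + 4f₁ + 2f₂ + 4f₃ + 2f₄ + 4f₅ + f₆] = 0.222222·(342) = 76.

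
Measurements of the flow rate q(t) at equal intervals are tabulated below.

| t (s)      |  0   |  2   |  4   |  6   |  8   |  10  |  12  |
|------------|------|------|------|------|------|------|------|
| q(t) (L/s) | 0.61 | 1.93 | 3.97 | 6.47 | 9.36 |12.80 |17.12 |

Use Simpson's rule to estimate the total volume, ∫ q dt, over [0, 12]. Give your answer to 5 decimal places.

h = 2, n = 6.
(h/3)·[y₀ + 4y₁ + 2y₂ + 4y₃ + 2y₄ + 4y₅ + y₆] = 0.666667·(129.19) = 86.12667.

86.12667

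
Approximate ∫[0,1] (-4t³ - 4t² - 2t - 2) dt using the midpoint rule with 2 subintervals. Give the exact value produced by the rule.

h = (1 − 0)/2 = 0.5.
Midpoints m₁,…,m₂ = 0.25, 0.75.
f(m₁)=-2.8125, f(m₂)=-7.4375.
h·[f(m₁) + f(m₂)] = 0.5·(-10.25) = -5.125.

-5.125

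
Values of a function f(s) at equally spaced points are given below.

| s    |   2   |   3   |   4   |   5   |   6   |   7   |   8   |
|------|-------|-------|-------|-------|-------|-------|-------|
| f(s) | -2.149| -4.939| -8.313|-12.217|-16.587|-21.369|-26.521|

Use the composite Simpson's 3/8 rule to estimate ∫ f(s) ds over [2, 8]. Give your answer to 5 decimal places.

h = 1, n = 6.
(3h/8)·[y₀ + 3y₁ + 3y₂ + 2y₃ + 3y₄ + 3y₅ + y₆] = 0.375·(-206.728) = -77.52300.

-77.52300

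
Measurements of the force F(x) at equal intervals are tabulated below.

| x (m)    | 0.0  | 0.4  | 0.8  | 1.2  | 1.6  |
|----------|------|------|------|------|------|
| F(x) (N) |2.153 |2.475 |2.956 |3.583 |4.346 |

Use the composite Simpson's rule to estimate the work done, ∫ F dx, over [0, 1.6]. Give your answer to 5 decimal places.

h = 0.4, n = 4.
(h/3)·[y₀ + 4y₁ + 2y₂ + 4y₃ + y₄] = 0.133333·(36.643) = 4.88573.

4.88573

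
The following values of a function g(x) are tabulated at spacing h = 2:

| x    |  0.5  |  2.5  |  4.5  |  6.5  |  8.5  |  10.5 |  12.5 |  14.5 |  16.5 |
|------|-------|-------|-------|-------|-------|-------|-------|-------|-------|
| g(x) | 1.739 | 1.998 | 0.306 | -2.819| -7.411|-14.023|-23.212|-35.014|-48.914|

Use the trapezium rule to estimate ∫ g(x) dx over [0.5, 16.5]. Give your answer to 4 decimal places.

h = 2, n = 8.
(h/2)·[y₀ + 2y₁ + 2y₂ + 2y₃ + 2y₄ + 2y₅ + 2y₆ + 2y₇ + y₈] = 1·(-207.525) = -207.5250.

-207.5250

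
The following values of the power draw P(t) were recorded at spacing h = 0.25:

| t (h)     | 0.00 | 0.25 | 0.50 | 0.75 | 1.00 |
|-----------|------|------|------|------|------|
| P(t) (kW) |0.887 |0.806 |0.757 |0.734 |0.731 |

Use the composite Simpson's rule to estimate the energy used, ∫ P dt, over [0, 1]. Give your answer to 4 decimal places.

0.7743

h = 0.25, n = 4.
(h/3)·[y₀ + 4y₁ + 2y₂ + 4y₃ + y₄] = 0.083333·(9.292) = 0.7743.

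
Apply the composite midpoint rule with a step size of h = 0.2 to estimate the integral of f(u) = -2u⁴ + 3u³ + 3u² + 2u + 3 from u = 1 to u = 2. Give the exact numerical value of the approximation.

h = (2 − 1)/5 = 0.2.
Midpoints m₁,…,m₅ = 1.1, 1.3, 1.5, 1.7, 1.9.
f(m₁)=9.8948, f(m₂)=11.5488, f(m₃)=12.75, f(m₄)=13.1048, f(m₅)=12.1428.
h·[f(m₁) + f(m₂) + f(m₃) + f(m₄) + f(m₅)] = 0.2·(59.4412) = 11.88824.

11.88824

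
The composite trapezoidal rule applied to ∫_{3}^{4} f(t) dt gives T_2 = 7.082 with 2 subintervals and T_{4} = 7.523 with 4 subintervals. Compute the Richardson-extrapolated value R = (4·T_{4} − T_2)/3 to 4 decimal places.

7.6700

R = (4·T_{4} − T_2) / 3 = (4·7.523 − 7.082)/3 = (23.010)/3 = 7.6700.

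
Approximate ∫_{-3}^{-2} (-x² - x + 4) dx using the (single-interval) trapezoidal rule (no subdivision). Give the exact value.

T = (b−a)/2 · [f(-3) + f(-2)] = 0.5·[(-2) + 2] = 0.

0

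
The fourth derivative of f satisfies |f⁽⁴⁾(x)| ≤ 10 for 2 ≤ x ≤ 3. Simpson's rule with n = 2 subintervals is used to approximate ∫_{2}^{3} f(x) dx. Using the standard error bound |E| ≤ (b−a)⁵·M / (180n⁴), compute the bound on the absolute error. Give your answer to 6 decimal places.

0.003472

|E| ≤ (1)⁵·10 / (180·2⁴) = 10/2880 = 0.003472.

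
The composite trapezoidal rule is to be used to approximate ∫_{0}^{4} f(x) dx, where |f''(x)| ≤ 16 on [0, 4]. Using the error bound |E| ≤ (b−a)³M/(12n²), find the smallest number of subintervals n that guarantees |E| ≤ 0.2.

21

Need 1024/(12n²) ≤ 0.2.
n² ≥ 1024/(12·0.2) = 426.667 ⇒ n ≥ 20.6559, so the smallest n is 21.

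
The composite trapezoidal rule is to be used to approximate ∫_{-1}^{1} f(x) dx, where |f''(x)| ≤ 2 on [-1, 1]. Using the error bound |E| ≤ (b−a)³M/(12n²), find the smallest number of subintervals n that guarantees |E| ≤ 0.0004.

Need 16/(12n²) ≤ 0.0004.
n² ≥ 16/(12·0.0004) = 3333.33 ⇒ n ≥ 57.7350, so the smallest n is 58.

58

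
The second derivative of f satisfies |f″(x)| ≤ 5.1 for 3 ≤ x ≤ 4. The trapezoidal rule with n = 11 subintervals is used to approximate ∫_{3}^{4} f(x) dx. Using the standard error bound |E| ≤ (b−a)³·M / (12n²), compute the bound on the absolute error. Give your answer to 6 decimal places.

|E| ≤ (1)³·5.1 / (12·11²) = 5.1/1452 = 0.003512.

0.003512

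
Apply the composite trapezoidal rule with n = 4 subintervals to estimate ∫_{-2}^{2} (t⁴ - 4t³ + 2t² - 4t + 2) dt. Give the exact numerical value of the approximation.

38

h = (2 − (-2))/4 = 1.
Nodes t₀,…,t₄ = -2, -1, 0, 1, 2.
f(t) = t⁴ - 4t³ + 2t² - 4t + 2: f₀=66, f₁=13, f₂=2, f₃=-3, f₄=-14.
(h/2)·[f₀ + 2f₁ + 2f₂ + 2f₃ + f₄] = 0.5·(76) = 38.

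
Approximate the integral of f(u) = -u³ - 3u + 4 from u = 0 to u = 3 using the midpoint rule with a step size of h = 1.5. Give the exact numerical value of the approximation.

-19.21875

h = (3 − 0)/2 = 1.5.
Midpoints m₁,…,m₂ = 0.75, 2.25.
f(m₁)=1.328125, f(m₂)=-14.140625.
h·[f(m₁) + f(m₂)] = 1.5·(-12.8125) = -19.21875.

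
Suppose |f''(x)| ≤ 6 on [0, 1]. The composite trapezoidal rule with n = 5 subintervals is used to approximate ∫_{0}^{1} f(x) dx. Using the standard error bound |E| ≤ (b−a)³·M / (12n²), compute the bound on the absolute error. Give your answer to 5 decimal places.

0.02000

|E| ≤ (1)³·6 / (12·5²) = 6/300 = 0.02000.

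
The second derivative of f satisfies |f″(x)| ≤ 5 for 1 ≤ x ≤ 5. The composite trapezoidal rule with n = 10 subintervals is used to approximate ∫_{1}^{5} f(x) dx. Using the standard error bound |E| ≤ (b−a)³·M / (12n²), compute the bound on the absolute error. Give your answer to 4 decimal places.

0.2667

|E| ≤ (4)³·5 / (12·10²) = 320/1200 = 0.2667.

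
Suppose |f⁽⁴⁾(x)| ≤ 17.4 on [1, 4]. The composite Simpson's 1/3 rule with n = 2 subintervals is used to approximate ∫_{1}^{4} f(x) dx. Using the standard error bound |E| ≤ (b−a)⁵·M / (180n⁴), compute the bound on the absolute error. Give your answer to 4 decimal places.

1.4681

|E| ≤ (3)⁵·17.4 / (180·2⁴) = 4228.2/2880 = 1.4681.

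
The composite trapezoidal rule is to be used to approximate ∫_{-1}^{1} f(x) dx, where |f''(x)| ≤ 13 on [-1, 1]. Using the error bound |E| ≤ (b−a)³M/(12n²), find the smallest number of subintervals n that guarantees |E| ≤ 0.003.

Need 104/(12n²) ≤ 0.003.
n² ≥ 104/(12·0.003) = 2888.89 ⇒ n ≥ 53.7484, so the smallest n is 54.

54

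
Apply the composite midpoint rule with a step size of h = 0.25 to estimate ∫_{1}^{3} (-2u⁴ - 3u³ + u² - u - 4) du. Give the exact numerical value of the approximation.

h = (3 − 1)/8 = 0.25.
Midpoints m₁,…,m₈ = 1.125, 1.375, 1.625, 1.875, 2.125, 2.375, 2.625, 2.875.
f(m₁)=-11.33447265625, f(m₂)=-18.43212890625, f(m₃)=-29.80322265625, f(m₄)=-46.85400390625, f(m₅)=-71.17822265625, f(m₆)=-104.55712890625, f(m₇)=-148.95947265625, f(m₈)=-206.54150390625.
h·[f(m₁) + f(m₂) + f(m₃) + f(m₄) + f(m₅) + f(m₆) + f(m₇) + f(m₈)] = 0.25·(-637.66015625) = -159.4150390625.

-159.4150390625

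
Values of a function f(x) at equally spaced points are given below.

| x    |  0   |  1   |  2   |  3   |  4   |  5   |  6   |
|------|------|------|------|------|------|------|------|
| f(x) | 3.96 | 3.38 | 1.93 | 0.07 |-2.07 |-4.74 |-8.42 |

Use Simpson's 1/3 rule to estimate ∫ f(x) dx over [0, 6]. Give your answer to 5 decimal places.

h = 1, n = 6.
(h/3)·[y₀ + 4y₁ + 2y₂ + 4y₃ + 2y₄ + 4y₅ + y₆] = 0.333333·(-9.90) = -3.30000.

-3.30000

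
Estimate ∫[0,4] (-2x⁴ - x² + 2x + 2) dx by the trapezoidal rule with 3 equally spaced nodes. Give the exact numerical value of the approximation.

h = (4 − 0)/2 = 2.
Nodes x₀,…,x₂ = 0, 2, 4.
f(x) = -2x⁴ - x² + 2x + 2: f₀=2, f₁=-30, f₂=-518.
(h/2)·[f₀ + 2f₁ + f₂] = 1·(-576) = -576.

-576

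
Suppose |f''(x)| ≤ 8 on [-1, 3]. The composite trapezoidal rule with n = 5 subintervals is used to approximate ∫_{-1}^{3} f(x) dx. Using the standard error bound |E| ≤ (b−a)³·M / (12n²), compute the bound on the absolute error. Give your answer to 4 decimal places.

1.7067

|E| ≤ (4)³·8 / (12·5²) = 512/300 = 1.7067.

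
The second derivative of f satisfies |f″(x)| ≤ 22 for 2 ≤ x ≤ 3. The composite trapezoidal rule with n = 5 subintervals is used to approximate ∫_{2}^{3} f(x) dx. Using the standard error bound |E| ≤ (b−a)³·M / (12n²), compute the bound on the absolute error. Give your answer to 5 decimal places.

0.07333

|E| ≤ (1)³·22 / (12·5²) = 22/300 = 0.07333.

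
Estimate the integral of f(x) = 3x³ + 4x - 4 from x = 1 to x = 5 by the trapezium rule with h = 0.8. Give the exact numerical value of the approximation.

h = (5 − 1)/5 = 0.8.
Nodes x₀,…,x₅ = 1, 1.8, 2.6, 3.4, 4.2, 5.
f(x) = 3x³ + 4x - 4: f₀=3, f₁=20.696, f₂=59.128, f₃=127.512, f₄=235.064, f₅=391.
(h/2)·[f₀ + 2f₁ + 2f₂ + 2f₃ + 2f₄ + f₅] = 0.4·(1278.8) = 511.52.

511.52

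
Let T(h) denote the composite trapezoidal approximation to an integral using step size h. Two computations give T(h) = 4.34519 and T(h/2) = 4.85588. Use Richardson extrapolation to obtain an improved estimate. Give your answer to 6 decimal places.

R = (4·T(h/2) − T(h)) / 3 = (4·4.85588 − 4.34519)/3 = (15.07833)/3 = 5.026110.

5.026110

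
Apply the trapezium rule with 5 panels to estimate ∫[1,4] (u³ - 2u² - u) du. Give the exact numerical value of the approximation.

15.24

h = (4 − 1)/5 = 0.6.
Nodes u₀,…,u₅ = 1, 1.6, 2.2, 2.8, 3.4, 4.
f(u) = u³ - 2u² - u: f₀=-2, f₁=-2.624, f₂=-1.232, f₃=3.472, f₄=12.784, f₅=28.
(h/2)·[f₀ + 2f₁ + 2f₂ + 2f₃ + 2f₄ + f₅] = 0.3·(50.8) = 15.24.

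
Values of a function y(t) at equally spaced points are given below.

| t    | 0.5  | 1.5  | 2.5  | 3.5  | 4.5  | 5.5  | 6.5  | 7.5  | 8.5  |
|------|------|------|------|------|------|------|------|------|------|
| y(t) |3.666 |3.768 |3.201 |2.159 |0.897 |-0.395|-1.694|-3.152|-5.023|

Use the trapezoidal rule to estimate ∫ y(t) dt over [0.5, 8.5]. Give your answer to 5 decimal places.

h = 1, n = 8.
(h/2)·[y₀ + 2y₁ + 2y₂ + 2y₃ + 2y₄ + 2y₅ + 2y₆ + 2y₇ + y₈] = 0.5·(8.211) = 4.10550.

4.10550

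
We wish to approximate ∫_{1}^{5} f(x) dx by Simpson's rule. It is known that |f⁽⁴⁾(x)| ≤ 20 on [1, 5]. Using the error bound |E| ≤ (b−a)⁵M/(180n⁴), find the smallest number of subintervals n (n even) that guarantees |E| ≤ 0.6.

4

Need 20480/(180n⁴) ≤ 0.6.
n⁴ ≥ 20480/(180·0.6) = 189.63 ⇒ n ≥ 3.7109, so the smallest even n is 4. (n must be even for Simpson's rule.)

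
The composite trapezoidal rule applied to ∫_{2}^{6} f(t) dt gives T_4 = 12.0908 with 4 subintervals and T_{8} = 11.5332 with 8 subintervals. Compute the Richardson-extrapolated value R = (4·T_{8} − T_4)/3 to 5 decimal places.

R = (4·T_{8} − T_4) / 3 = (4·11.5332 − 12.0908)/3 = (34.0420)/3 = 11.34733.

11.34733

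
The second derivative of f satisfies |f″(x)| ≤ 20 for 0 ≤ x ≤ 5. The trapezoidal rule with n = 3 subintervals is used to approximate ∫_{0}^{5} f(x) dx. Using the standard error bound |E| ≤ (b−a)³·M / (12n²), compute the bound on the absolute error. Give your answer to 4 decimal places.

|E| ≤ (5)³·20 / (12·3²) = 2500/108 = 23.1481.

23.1481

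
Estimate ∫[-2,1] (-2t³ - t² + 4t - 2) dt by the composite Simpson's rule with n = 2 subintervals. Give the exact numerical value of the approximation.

h = (1 − (-2))/2 = 1.5.
Nodes t₀,…,t₂ = -2, -0.5, 1.
f(t) = -2t³ - t² + 4t - 2: f₀=2, f₁=-4, f₂=-1.
(h/3)·[f₀ + 4f₁ + f₂] = 0.5·(-15) = -7.5.

-7.5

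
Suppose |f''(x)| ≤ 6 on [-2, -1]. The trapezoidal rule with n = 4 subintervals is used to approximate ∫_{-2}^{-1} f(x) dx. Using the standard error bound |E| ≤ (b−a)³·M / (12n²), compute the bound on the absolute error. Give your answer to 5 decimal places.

|E| ≤ (1)³·6 / (12·4²) = 6/192 = 0.03125.

0.03125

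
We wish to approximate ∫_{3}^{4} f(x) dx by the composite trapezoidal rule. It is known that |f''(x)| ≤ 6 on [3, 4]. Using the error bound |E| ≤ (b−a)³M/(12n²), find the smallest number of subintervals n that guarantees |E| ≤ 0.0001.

71

Need 6/(12n²) ≤ 0.0001.
n² ≥ 6/(12·0.0001) = 5000 ⇒ n ≥ 70.7107, so the smallest n is 71.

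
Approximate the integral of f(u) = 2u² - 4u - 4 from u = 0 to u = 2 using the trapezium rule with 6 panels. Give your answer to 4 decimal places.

h = (2 − 0)/6 = 0.333333.
Nodes u₀,…,u₆ = 0, 0.333333, 0.666667, 1, 1.333333, 1.666667, 2.
f(u) = 2u² - 4u - 4: f₀=-4, f₁=-5.111111, f₂=-5.777778, f₃=-6, f₄=-5.777778, f₅=-5.111111, f₆=-4.
(h/2)·[f₀ + 2f₁ + 2f₂ + 2f₃ + 2f₄ + 2f₅ + f₆] = 0.166667·(-63.555556) = -10.5926.

-10.5926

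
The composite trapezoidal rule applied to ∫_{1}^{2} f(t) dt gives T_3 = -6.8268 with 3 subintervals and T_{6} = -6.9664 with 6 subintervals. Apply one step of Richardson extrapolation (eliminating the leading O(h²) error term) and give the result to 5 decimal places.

R = (4·T_{6} − T_3) / 3 = (4·(-6.9664) − (-6.8268))/3 = (-21.0388)/3 = -7.01293.

-7.01293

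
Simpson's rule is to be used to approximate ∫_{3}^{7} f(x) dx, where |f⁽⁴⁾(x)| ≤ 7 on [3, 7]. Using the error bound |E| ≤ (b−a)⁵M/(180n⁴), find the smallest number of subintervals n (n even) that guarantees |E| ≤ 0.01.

8

Need 7168/(180n⁴) ≤ 0.01.
n⁴ ≥ 7168/(180·0.01) = 3982.22 ⇒ n ≥ 7.9439, so the smallest even n is 8. (n must be even for Simpson's rule.)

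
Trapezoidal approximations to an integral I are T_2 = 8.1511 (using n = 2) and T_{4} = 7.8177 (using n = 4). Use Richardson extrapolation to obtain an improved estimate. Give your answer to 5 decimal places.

R = (4·T_{4} − T_2) / 3 = (4·7.8177 − 8.1511)/3 = (23.1197)/3 = 7.70657.

7.70657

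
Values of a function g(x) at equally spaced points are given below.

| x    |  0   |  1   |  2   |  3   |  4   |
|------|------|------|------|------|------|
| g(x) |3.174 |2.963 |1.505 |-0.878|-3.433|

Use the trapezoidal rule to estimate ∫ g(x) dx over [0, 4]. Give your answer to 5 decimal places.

h = 1, n = 4.
(h/2)·[y₀ + 2y₁ + 2y₂ + 2y₃ + y₄] = 0.5·(6.921) = 3.46050.

3.46050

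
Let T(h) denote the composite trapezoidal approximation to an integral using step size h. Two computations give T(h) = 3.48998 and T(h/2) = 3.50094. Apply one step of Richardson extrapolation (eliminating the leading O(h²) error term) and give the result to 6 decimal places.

R = (4·T(h/2) − T(h)) / 3 = (4·3.50094 − 3.48998)/3 = (10.51378)/3 = 3.504593.

3.504593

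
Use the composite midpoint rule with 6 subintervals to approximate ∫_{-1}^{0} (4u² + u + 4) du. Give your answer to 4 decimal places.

4.8241

h = (0 − (-1))/6 = 0.166667.
Midpoints m₁,…,m₆ = -0.916667, -0.75, -0.583333, -0.416667, -0.25, -0.083333.
f(m₁)=6.444444, f(m₂)=5.5, f(m₃)=4.777778, f(m₄)=4.277778, f(m₅)=4, f(m₆)=3.944444.
h·[f(m₁) + f(m₂) + f(m₃) + f(m₄) + f(m₅) + f(m₆)] = 0.166667·(28.944444) = 4.8241.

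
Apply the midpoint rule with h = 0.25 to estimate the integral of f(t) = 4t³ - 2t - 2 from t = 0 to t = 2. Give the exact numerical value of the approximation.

7.875

h = (2 − 0)/8 = 0.25.
Midpoints m₁,…,m₈ = 0.125, 0.375, 0.625, 0.875, 1.125, 1.375, 1.625, 1.875.
f(m₁)=-2.2421875, f(m₂)=-2.5390625, f(m₃)=-2.2734375, f(m₄)=-1.0703125, f(m₅)=1.4453125, f(m₆)=5.6484375, f(m₇)=11.9140625, f(m₈)=20.6171875.
h·[f(m₁) + f(m₂) + f(m₃) + f(m₄) + f(m₅) + f(m₆) + f(m₇) + f(m₈)] = 0.25·(31.5) = 7.875.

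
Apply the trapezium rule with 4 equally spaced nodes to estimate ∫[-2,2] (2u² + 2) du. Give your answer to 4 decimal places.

21.0370

h = (2 − (-2))/3 = 1.333333.
Nodes u₀,…,u₃ = -2, -0.666667, 0.666667, 2.
f(u) = 2u² + 2: f₀=10, f₁=2.888889, f₂=2.888889, f₃=10.
(h/2)·[f₀ + 2f₁ + 2f₂ + f₃] = 0.666667·(31.555556) = 21.0370.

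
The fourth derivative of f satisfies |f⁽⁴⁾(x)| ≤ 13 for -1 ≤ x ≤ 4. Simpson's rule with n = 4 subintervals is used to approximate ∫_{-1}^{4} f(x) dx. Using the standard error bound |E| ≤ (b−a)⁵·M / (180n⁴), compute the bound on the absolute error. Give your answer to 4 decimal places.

0.8816

|E| ≤ (5)⁵·13 / (180·4⁴) = 40625/46080 = 0.8816.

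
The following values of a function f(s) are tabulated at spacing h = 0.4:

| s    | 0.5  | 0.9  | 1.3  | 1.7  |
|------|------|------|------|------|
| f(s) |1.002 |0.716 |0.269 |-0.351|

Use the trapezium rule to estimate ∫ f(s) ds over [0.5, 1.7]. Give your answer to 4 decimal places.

h = 0.4, n = 3.
(h/2)·[y₀ + 2y₁ + 2y₂ + y₃] = 0.2·(2.621) = 0.5242.

0.5242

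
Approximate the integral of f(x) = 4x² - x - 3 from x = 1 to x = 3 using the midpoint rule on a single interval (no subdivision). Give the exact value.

M = (b−a)·f(2) = 2·(11) = 22.

22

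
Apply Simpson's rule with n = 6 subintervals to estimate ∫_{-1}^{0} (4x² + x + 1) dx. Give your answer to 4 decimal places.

h = (0 − (-1))/6 = 0.166667.
Nodes x₀,…,x₆ = -1, -0.833333, -0.666667, -0.5, -0.333333, -0.166667, 0.
f(x) = 4x² + x + 1: f₀=4, f₁=2.944444, f₂=2.111111, f₃=1.5, f₄=1.111111, f₅=0.944444, f₆=1.
(h/3)·[f₀ + 4f₁ + 2f₂ + 4f₃ + 2f₄ + 4f₅ + f₆] = 0.055556·(33) = 1.8333.

1.8333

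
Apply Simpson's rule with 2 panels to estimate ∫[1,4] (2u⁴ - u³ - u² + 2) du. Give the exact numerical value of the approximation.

h = (4 − 1)/2 = 1.5.
Nodes u₀,…,u₂ = 1, 2.5, 4.
f(u) = 2u⁴ - u³ - u² + 2: f₀=2, f₁=58.25, f₂=434.
(h/3)·[f₀ + 4f₁ + f₂] = 0.5·(669) = 334.5.

334.5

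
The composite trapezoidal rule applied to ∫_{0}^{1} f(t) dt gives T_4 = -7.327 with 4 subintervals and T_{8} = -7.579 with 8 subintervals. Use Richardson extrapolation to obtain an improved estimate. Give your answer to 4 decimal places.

R = (4·T_{8} − T_4) / 3 = (4·(-7.579) − (-7.327))/3 = (-22.989)/3 = -7.6630.

-7.6630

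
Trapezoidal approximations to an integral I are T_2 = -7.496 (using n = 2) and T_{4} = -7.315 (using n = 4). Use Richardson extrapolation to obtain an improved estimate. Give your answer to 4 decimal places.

R = (4·T_{4} − T_2) / 3 = (4·(-7.315) − (-7.496))/3 = (-21.764)/3 = -7.2547.

-7.2547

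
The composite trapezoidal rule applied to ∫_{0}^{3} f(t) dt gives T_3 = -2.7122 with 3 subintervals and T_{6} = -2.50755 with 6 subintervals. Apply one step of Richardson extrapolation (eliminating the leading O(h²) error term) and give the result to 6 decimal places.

-2.439333

R = (4·T_{6} − T_3) / 3 = (4·(-2.50755) − (-2.7122))/3 = (-7.31800)/3 = -2.439333.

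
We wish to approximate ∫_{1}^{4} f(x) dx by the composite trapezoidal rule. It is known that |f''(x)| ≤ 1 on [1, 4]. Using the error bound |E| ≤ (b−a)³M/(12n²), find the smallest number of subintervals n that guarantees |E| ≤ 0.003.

Need 27/(12n²) ≤ 0.003.
n² ≥ 27/(12·0.003) = 750 ⇒ n ≥ 27.3861, so the smallest n is 28.

28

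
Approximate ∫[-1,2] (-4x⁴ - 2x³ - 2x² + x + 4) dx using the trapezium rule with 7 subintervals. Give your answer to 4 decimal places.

-29.0498

h = (2 − (-1))/7 = 0.428571.
Nodes x₀,…,x₇ = -1, -0.571429, -0.142857, 0.285714, 0.714286, 1.142857, 1.571429, 2.
f(x) = -4x⁴ - 2x³ - 2x² + x + 4: f₀=-1, f₁=2.722199, f₂=3.820491, f₃=4.049146, f₄=1.923782, f₅=-7.278634, f₆=-31.519783, f₇=-82.
(h/2)·[f₀ + 2f₁ + 2f₂ + 2f₃ + 2f₄ + 2f₅ + 2f₆ + f₇] = 0.214286·(-135.565598) = -29.0498.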